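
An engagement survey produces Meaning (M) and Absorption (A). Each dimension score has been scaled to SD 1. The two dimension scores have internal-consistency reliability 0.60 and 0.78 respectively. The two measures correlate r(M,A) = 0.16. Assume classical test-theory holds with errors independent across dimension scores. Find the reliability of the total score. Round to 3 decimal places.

0.733

Var(M+A) = 2 + 2·[0.16] = 2 + 0.32 = 2.32.
Because errors are independent across components, Cov(Tᵢ,Tⱼ) = Cov(Xᵢ,Xⱼ); the off-diagonal part of the true-score variance is the same as above.
True-score variance = [0.60 + 0.78] + 0.32 = 1.38 + 0.32 = 1.7.
Reliability = 1.7 / 2.32 = 0.733.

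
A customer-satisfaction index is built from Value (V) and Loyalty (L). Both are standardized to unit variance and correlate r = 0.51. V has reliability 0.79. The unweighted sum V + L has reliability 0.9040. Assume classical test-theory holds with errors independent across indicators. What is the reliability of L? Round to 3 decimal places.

0.920

Var(V+L) = 2 + 2·0.51 = 3.020.
True-score variance = ρ_V + ρ_L + 2·0.51, so 0.9040 = (0.79 + ρ_L + 1.02) / 3.020.
ρ_L = 0.9040·3.020 − 0.79 − 1.02 = 0.920.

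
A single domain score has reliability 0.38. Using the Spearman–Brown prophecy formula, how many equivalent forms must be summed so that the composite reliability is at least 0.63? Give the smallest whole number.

k ≥ ρ*(1−ρ₁)/(ρ₁(1−ρ*)) = 0.63·0.62 / (0.38·0.37) = 2.778.
Smallest integer k = 3.

3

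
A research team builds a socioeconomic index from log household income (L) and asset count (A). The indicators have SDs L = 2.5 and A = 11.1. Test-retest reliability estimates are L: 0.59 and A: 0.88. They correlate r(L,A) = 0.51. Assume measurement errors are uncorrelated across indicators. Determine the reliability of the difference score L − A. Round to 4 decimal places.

Var(L−A) = 2.5² + 11.1² − 2·2.5·11.1·0.51 = 129.46 − 28.305 = 101.155.
Under uncorrelated errors the observed covariances equal the true-score covariances, so only the own-variance terms attenuate.
True-score variance = [2.5²·0.59 + 11.1²·0.88] − 28.305 = 112.112 − 28.305 = 83.8073.
Reliability = 83.8073 / 101.155 = 0.8285.

0.8285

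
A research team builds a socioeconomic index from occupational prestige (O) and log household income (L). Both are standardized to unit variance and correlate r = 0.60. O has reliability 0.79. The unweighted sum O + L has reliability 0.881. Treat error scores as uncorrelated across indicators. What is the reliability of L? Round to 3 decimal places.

0.829

Var(O+L) = 2 + 2·0.60 = 3.200.
True-score variance = ρ_O + ρ_L + 2·0.60, so 0.881 = (0.79 + ρ_L + 1.20) / 3.200.
ρ_L = 0.881·3.200 − 0.79 − 1.20 = 0.829.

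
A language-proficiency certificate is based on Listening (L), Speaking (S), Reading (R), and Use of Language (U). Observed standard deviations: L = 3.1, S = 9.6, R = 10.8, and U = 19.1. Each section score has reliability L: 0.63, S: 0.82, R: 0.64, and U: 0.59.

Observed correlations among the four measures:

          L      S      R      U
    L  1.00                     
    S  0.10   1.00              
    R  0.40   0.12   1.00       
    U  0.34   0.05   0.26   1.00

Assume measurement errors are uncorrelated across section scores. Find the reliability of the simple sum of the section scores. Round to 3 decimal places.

0.738

Var(L+S+R+U) = 3.1² + 9.6² + 10.8² + 19.1² + 2·[3.1·9.6·0.10 + 3.1·10.8·0.40 + 3.1·19.1·0.34 + 9.6·10.8·0.12 + 9.6·19.1·0.05 + 10.8·19.1·0.26] = 583.22 + 223.484 = 806.704.
Under uncorrelated errors the observed covariances equal the true-score covariances, so only the own-variance terms attenuate.
True-score variance = [3.1²·0.63 + 9.6²·0.82 + 10.8²·0.64 + 19.1²·0.59] + 223.484 = 371.513 + 223.484 = 594.997.
Reliability = 594.997 / 806.704 = 0.738.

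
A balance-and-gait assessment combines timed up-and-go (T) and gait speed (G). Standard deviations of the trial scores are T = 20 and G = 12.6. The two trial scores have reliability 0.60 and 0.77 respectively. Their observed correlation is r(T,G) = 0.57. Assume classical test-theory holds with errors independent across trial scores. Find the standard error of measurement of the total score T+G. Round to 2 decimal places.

14.02

Var(total) = 558.76 + 287.28 = 846.04.
True-score variance = 362.245 + 287.28 = 649.525, so reliability = 0.7677.
Error variance = 846.04 − 649.525 = 196.515; SEM = √196.515 = 14.02.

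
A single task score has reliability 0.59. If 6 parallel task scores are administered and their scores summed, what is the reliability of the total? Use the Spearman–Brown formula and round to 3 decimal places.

0.896

ρ_k = kρ / (1 + (k−1)ρ) = 6·0.59 / (1 + 5·0.59) = 3.540 / 3.950 = 0.896.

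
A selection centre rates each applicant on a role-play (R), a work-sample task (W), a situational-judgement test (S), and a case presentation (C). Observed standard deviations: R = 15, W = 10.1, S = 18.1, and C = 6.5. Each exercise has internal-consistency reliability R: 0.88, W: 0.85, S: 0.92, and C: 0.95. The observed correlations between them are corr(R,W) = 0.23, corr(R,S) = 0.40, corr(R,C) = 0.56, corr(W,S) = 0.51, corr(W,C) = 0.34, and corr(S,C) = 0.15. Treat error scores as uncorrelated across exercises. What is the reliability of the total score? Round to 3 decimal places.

0.948

Var(R+W+S+C) = 15² + 10.1² + 18.1² + 6.5² + 2·[15·10.1·0.23 + 15·18.1·0.40 + 15·6.5·0.56 + 10.1·18.1·0.51 + 10.1·6.5·0.34 + 18.1·6.5·0.15] = 696.87 + 662.493 = 1359.36.
With uncorrelated errors the cross-covariances are all true-score covariance, so they carry over unchanged; only the diagonal terms shrink to ρᵢσᵢ².
True-score variance = [15²·0.88 + 10.1²·0.85 + 18.1²·0.92 + 6.5²·0.95] + 662.493 = 626.247 + 662.493 = 1288.74.
Reliability = 1288.74 / 1359.36 = 0.948.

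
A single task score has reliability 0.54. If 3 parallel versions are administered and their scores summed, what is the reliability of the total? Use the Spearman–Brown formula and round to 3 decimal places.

0.779

ρ_k = kρ / (1 + (k−1)ρ) = 3·0.54 / (1 + 2·0.54) = 1.620 / 2.080 = 0.779.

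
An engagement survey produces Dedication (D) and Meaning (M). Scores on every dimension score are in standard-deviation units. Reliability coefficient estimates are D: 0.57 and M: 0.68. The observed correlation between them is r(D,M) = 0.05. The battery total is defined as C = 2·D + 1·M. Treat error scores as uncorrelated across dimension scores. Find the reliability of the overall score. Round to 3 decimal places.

0.608

Var(C) = 2² + 1 + 2·[2·0.05] = 5 + 0.2 = 5.2.
With uncorrelated errors the cross-covariances are all true-score covariance, so they carry over unchanged; only the diagonal terms shrink to ρᵢσᵢ².
True-score variance = [2²·0.57 + 0.68] + 0.2 = 2.96 + 0.2 = 3.16.
Reliability = 3.16 / 5.2 = 0.608.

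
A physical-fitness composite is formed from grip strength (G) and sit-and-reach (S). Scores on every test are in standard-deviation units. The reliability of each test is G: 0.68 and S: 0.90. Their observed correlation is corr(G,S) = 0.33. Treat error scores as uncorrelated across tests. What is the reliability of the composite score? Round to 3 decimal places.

Var(G+S) = 2 + 2·[0.33] = 2 + 0.66 = 2.66.
Under uncorrelated errors the observed covariances equal the true-score covariances, so only the own-variance terms attenuate.
True-score variance = [0.68 + 0.90] + 0.66 = 1.58 + 0.66 = 2.24.
Reliability = 2.24 / 2.66 = 0.842.

0.842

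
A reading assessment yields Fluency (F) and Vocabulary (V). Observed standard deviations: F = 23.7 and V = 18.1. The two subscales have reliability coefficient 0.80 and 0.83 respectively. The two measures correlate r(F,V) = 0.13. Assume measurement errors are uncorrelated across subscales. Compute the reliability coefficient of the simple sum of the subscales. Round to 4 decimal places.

Var(F+V) = 23.7² + 18.1² + 2·[23.7·18.1·0.13] = 889.3 + 111.532 = 1000.83.
Under uncorrelated errors the observed covariances equal the true-score covariances, so only the own-variance terms attenuate.
True-score variance = [23.7²·0.80 + 18.1²·0.83] + 111.532 = 721.268 + 111.532 = 832.8.
Reliability = 832.8 / 1000.83 = 0.8321.

0.8321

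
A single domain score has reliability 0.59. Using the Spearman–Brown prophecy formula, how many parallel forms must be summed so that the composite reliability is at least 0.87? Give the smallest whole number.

5

k ≥ ρ*(1−ρ₁)/(ρ₁(1−ρ*)) = 0.87·0.41 / (0.59·0.13) = 4.651.
Smallest integer k = 5.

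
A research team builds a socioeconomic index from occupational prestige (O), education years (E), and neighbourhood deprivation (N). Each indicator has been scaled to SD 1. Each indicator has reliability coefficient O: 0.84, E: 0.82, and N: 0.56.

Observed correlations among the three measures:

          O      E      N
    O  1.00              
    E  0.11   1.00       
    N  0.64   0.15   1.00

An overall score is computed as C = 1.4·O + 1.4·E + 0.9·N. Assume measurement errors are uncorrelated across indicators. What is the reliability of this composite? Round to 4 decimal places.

Var(C) = 1.4² + 1.4² + 0.9² + 2·[1.96·0.11 + 1.26·0.64 + 1.26·0.15] = 4.73 + 2.422 = 7.152.
Under uncorrelated errors the observed covariances equal the true-score covariances, so only the own-variance terms attenuate.
True-score variance = [1.4²·0.84 + 1.4²·0.82 + 0.9²·0.56] + 2.422 = 3.7072 + 2.422 = 6.1292.
Reliability = 6.1292 / 7.152 = 0.8570.

0.8570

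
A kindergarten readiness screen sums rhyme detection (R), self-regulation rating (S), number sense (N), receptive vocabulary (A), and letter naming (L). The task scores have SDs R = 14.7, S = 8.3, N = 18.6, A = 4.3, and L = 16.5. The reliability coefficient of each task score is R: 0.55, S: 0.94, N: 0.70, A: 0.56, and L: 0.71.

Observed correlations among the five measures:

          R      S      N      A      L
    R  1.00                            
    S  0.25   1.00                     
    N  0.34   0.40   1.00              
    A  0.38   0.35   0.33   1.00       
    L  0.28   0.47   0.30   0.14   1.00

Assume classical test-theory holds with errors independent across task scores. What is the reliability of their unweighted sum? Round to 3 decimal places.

0.845

Var(R+S+N+A+L) = 14.7² + 8.3² + 18.6² + 4.3² + 16.5² + 2·[14.7·8.3·0.25 + 14.7·18.6·0.34 + 14.7·4.3·0.38 + 14.7·16.5·0.28 + 8.3·18.6·0.40 + 8.3·4.3·0.35 + 8.3·16.5·0.47 + 18.6·4.3·0.33 + 18.6·16.5·0.30 + 4.3·16.5·0.14] = 921.68 + 964.811 = 1886.49.
With uncorrelated errors the cross-covariances are all true-score covariance, so they carry over unchanged; only the diagonal terms shrink to ρᵢσᵢ².
True-score variance = [14.7²·0.55 + 8.3²·0.94 + 18.6²·0.70 + 4.3²·0.56 + 16.5²·0.71] + 964.811 = 629.43 + 964.811 = 1594.24.
Reliability = 1594.24 / 1886.49 = 0.845.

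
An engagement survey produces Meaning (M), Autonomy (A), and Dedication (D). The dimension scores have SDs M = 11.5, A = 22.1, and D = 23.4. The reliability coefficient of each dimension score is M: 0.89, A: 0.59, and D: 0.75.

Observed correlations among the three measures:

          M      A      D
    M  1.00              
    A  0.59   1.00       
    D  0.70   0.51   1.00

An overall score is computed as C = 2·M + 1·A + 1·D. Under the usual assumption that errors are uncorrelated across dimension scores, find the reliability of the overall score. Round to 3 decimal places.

0.885

Var(C) = 2²·11.5² + 22.1² + 23.4² + 2·[2·11.5·22.1·0.59 + 2·11.5·23.4·0.70 + 22.1·23.4·0.51] = 1564.97 + 1880.76 = 3445.73.
Under uncorrelated errors the observed covariances equal the true-score covariances, so only the own-variance terms attenuate.
True-score variance = [2²·11.5²·0.89 + 22.1²·0.59 + 23.4²·0.75] + 1880.76 = 1169.64 + 1880.76 = 3050.4.
Reliability = 3050.4 / 3445.73 = 0.885.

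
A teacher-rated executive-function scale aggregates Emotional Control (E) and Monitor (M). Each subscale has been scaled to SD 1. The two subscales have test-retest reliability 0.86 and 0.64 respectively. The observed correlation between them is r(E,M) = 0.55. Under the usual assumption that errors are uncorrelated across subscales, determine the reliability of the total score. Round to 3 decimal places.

Var(E+M) = 2 + 2·[0.55] = 2 + 1.1 = 3.1.
With uncorrelated errors the cross-covariances are all true-score covariance, so they carry over unchanged; only the diagonal terms shrink to ρᵢσᵢ².
True-score variance = [0.86 + 0.64] + 1.1 = 1.5 + 1.1 = 2.6.
Reliability = 2.6 / 3.1 = 0.839.

0.839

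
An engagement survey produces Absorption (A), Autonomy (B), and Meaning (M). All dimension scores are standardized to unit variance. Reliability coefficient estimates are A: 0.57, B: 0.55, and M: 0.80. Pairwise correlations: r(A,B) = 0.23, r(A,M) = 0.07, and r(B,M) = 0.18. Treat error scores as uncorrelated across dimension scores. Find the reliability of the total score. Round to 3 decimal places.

Var(A+B+M) = 3 + 2·[0.23 + 0.07 + 0.18] = 3 + 0.96 = 3.96.
With uncorrelated errors the cross-covariances are all true-score covariance, so they carry over unchanged; only the diagonal terms shrink to ρᵢσᵢ².
True-score variance = [0.57 + 0.55 + 0.80] + 0.96 = 1.92 + 0.96 = 2.88.
Reliability = 2.88 / 3.96 = 0.727.

0.727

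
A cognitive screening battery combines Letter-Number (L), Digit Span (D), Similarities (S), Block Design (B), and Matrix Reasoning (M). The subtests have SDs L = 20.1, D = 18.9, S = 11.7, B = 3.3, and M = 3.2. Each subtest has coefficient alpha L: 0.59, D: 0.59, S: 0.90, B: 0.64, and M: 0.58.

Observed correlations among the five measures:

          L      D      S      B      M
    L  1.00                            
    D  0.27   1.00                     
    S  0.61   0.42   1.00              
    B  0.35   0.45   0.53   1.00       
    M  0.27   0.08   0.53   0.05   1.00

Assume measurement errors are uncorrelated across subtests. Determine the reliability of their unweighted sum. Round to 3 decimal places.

Var(L+D+S+B+M) = 20.1² + 18.9² + 11.7² + 3.3² + 3.2² + 2·[20.1·18.9·0.27 + 20.1·11.7·0.61 + 20.1·3.3·0.35 + 20.1·3.2·0.27 + 18.9·11.7·0.42 + 18.9·3.3·0.45 + 18.9·3.2·0.08 + 11.7·3.3·0.53 + 11.7·3.2·0.53 + 3.3·3.2·0.05] = 919.24 + 906.44 = 1825.68.
With uncorrelated errors the cross-covariances are all true-score covariance, so they carry over unchanged; only the diagonal terms shrink to ρᵢσᵢ².
True-score variance = [20.1²·0.59 + 18.9²·0.59 + 11.7²·0.90 + 3.3²·0.64 + 3.2²·0.58] + 906.44 = 585.23 + 906.44 = 1491.67.
Reliability = 1491.67 / 1825.68 = 0.817.

0.817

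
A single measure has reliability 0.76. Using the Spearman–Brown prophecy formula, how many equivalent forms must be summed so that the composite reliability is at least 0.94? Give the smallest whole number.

5

k ≥ ρ*(1−ρ₁)/(ρ₁(1−ρ*)) = 0.94·0.24 / (0.76·0.06) = 4.947.
Smallest integer k = 5.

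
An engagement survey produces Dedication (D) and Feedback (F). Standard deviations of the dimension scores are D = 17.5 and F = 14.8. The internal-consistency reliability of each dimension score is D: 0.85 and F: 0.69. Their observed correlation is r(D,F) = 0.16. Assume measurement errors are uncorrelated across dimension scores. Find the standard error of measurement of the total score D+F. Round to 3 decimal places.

10.670

Var(total) = 525.29 + 82.88 = 608.17.
True-score variance = 411.45 + 82.88 = 494.33, so reliability = 0.8128.
Error variance = 608.17 − 494.33 = 113.84; SEM = √113.84 = 10.670.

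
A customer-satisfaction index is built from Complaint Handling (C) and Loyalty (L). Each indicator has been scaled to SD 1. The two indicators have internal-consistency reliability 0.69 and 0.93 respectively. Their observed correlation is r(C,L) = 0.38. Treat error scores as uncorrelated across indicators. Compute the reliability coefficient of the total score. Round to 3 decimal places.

0.862

Var(C+L) = 2 + 2·[0.38] = 2 + 0.76 = 2.76.
With uncorrelated errors the cross-covariances are all true-score covariance, so they carry over unchanged; only the diagonal terms shrink to ρᵢσᵢ².
True-score variance = [0.69 + 0.93] + 0.76 = 1.62 + 0.76 = 2.38.
Reliability = 2.38 / 2.76 = 0.862.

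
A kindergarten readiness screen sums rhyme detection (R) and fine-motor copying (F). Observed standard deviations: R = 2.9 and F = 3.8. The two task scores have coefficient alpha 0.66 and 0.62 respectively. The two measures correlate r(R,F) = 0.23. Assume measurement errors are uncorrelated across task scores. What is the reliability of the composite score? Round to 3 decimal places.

0.701

Var(R+F) = 2.9² + 3.8² + 2·[2.9·3.8·0.23] = 22.85 + 5.0692 = 27.9192.
With uncorrelated errors the cross-covariances are all true-score covariance, so they carry over unchanged; only the diagonal terms shrink to ρᵢσᵢ².
True-score variance = [2.9²·0.66 + 3.8²·0.62] + 5.0692 = 14.5034 + 5.0692 = 19.5726.
Reliability = 19.5726 / 27.9192 = 0.701.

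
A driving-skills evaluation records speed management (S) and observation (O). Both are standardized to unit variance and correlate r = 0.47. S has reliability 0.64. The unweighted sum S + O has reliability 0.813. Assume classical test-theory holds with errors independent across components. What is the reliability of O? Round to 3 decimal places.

Var(S+O) = 2 + 2·0.47 = 2.940.
True-score variance = ρ_S + ρ_O + 2·0.47, so 0.813 = (0.64 + ρ_O + 0.94) / 2.940.
ρ_O = 0.813·2.940 − 0.64 − 0.94 = 0.810.

0.810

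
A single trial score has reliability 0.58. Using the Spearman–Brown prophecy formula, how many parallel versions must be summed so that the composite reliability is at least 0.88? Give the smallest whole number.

6

k ≥ ρ*(1−ρ₁)/(ρ₁(1−ρ*)) = 0.88·0.42 / (0.58·0.12) = 5.310.
Smallest integer k = 6.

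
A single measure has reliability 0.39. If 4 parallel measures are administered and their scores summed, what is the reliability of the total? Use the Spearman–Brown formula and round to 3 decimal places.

ρ_k = kρ / (1 + (k−1)ρ) = 4·0.39 / (1 + 3·0.39) = 1.560 / 2.170 = 0.719.

0.719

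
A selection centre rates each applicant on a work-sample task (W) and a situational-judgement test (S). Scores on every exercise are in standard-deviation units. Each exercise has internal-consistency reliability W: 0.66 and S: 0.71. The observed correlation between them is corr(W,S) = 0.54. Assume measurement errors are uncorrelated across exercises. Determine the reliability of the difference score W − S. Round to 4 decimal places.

0.3152

Var(W−S) = 1 + 1 − 2·0.54 = 2 − 1.08 = 0.92.
With uncorrelated errors the cross-covariances are all true-score covariance, so they carry over unchanged; only the diagonal terms shrink to ρᵢσᵢ².
True-score variance = [0.66 + 0.71] − 1.08 = 1.37 − 1.08 = 0.29.
Reliability = 0.29 / 0.92 = 0.3152.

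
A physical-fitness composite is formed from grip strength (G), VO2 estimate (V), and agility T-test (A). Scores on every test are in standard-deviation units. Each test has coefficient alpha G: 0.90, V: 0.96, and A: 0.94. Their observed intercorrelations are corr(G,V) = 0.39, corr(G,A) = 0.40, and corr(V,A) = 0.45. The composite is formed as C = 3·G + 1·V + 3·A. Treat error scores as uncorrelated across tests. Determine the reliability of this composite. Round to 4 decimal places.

0.9526

Var(C) = 3² + 1 + 3² + 2·[3·0.39 + 9·0.40 + 3·0.45] = 19 + 12.24 = 31.24.
Because errors are independent across components, Cov(Tᵢ,Tⱼ) = Cov(Xᵢ,Xⱼ); the off-diagonal part of the true-score variance is the same as above.
True-score variance = [3²·0.90 + 0.96 + 3²·0.94] + 12.24 = 17.52 + 12.24 = 29.76.
Reliability = 29.76 / 31.24 = 0.9526.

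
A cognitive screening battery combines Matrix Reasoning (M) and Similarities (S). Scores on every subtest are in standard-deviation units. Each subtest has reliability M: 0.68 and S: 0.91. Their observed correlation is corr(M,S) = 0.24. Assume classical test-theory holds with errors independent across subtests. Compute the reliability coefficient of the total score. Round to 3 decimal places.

0.835

Var(M+S) = 2 + 2·[0.24] = 2 + 0.48 = 2.48.
Under uncorrelated errors the observed covariances equal the true-score covariances, so only the own-variance terms attenuate.
True-score variance = [0.68 + 0.91] + 0.48 = 1.59 + 0.48 = 2.07.
Reliability = 2.07 / 2.48 = 0.835.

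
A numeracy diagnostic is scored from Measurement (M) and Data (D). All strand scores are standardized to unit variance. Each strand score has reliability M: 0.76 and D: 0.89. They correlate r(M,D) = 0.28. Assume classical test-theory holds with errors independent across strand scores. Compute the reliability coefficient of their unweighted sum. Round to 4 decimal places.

0.8633

Var(M+D) = 2 + 2·[0.28] = 2 + 0.56 = 2.56.
Because errors are independent across components, Cov(Tᵢ,Tⱼ) = Cov(Xᵢ,Xⱼ); the off-diagonal part of the true-score variance is the same as above.
True-score variance = [0.76 + 0.89] + 0.56 = 1.65 + 0.56 = 2.21.
Reliability = 2.21 / 2.56 = 0.8633.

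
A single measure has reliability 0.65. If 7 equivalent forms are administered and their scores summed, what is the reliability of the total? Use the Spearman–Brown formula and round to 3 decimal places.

ρ_k = kρ / (1 + (k−1)ρ) = 7·0.65 / (1 + 6·0.65) = 4.550 / 4.900 = 0.929.

0.929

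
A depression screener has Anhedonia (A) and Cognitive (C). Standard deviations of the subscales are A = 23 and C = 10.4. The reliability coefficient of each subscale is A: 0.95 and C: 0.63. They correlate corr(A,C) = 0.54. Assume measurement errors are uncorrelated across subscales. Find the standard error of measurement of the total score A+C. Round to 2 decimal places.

8.15

Var(total) = 637.16 + 258.336 = 895.496.
True-score variance = 570.691 + 258.336 = 829.027, so reliability = 0.9258.
Error variance = 895.496 − 829.027 = 66.4692; SEM = √66.4692 = 8.15.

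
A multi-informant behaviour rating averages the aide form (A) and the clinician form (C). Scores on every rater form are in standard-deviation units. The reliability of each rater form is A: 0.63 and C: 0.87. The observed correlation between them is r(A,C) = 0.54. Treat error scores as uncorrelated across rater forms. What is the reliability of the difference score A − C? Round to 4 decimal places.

0.4565

Var(A−C) = 1 + 1 − 2·0.54 = 2 − 1.08 = 0.92.
With uncorrelated errors the cross-covariances are all true-score covariance, so they carry over unchanged; only the diagonal terms shrink to ρᵢσᵢ².
True-score variance = [0.63 + 0.87] − 1.08 = 1.5 − 1.08 = 0.42.
Reliability = 0.42 / 0.92 = 0.4565.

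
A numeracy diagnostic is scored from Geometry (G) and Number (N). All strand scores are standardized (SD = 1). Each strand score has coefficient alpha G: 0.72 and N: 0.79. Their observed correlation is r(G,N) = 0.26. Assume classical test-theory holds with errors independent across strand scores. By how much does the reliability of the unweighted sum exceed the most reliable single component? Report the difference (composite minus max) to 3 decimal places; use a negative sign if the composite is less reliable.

Var(sum) = 2 + 0.52 = 2.52; true-score variance = 1.51 + 0.52 = 2.03; composite reliability = 0.8056.
Max component reliability = 0.7900.
Difference = 0.8056 − 0.7900 = 0.016.

0.016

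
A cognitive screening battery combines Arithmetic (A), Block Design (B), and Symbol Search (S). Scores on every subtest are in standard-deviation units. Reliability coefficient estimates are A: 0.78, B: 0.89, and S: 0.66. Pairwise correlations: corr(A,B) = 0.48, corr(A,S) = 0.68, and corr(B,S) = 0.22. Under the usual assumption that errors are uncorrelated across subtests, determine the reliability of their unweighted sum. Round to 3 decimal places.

Var(A+B+S) = 3 + 2·[0.48 + 0.68 + 0.22] = 3 + 2.76 = 5.76.
With uncorrelated errors the cross-covariances are all true-score covariance, so they carry over unchanged; only the diagonal terms shrink to ρᵢσᵢ².
True-score variance = [0.78 + 0.89 + 0.66] + 2.76 = 2.33 + 2.76 = 5.09.
Reliability = 5.09 / 5.76 = 0.884.

0.884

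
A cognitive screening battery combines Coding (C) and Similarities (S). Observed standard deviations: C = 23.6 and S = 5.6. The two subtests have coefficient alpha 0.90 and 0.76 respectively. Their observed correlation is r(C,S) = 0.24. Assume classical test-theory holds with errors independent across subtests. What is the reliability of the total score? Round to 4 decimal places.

Var(C+S) = 23.6² + 5.6² + 2·[23.6·5.6·0.24] = 588.32 + 63.4368 = 651.757.
Under uncorrelated errors the observed covariances equal the true-score covariances, so only the own-variance terms attenuate.
True-score variance = [23.6²·0.90 + 5.6²·0.76] + 63.4368 = 525.098 + 63.4368 = 588.534.
Reliability = 588.534 / 651.757 = 0.9030.

0.9030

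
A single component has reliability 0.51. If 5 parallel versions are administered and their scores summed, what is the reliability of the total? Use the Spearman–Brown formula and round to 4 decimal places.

0.8388

ρ_k = kρ / (1 + (k−1)ρ) = 5·0.51 / (1 + 4·0.51) = 2.550 / 3.040 = 0.8388.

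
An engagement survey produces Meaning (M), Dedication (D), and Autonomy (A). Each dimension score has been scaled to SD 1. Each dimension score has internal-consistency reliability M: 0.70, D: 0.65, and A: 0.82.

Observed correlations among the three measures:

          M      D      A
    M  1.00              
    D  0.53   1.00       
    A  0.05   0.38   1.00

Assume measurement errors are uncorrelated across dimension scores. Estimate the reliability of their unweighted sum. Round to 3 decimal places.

Var(M+D+A) = 3 + 2·[0.53 + 0.05 + 0.38] = 3 + 1.92 = 4.92.
Under uncorrelated errors the observed covariances equal the true-score covariances, so only the own-variance terms attenuate.
True-score variance = [0.70 + 0.65 + 0.82] + 1.92 = 2.17 + 1.92 = 4.09.
Reliability = 4.09 / 4.92 = 0.831.

0.831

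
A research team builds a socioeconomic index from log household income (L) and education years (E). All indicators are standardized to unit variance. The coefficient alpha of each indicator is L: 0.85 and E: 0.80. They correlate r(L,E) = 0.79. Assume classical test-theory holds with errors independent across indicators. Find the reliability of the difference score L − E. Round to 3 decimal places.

Var(L−E) = 1 + 1 − 2·0.79 = 2 − 1.58 = 0.42.
Because errors are independent across components, Cov(Tᵢ,Tⱼ) = Cov(Xᵢ,Xⱼ); the off-diagonal part of the true-score variance is the same as above.
True-score variance = [0.85 + 0.80] − 1.58 = 1.65 − 1.58 = 0.07.
Reliability = 0.07 / 0.42 = 0.167.

0.167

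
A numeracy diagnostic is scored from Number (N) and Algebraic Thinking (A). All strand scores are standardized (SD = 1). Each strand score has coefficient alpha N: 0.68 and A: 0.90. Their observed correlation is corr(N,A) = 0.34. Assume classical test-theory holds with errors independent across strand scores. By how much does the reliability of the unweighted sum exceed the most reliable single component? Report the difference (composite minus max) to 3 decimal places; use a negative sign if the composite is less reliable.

-0.057

Var(sum) = 2 + 0.68 = 2.68; true-score variance = 1.58 + 0.68 = 2.26; composite reliability = 0.8433.
Max component reliability = 0.9000.
Difference = 0.8433 − 0.9000 = -0.057.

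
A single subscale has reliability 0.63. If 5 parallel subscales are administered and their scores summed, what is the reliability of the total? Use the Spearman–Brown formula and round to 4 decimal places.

0.8949

ρ_k = kρ / (1 + (k−1)ρ) = 5·0.63 / (1 + 4·0.63) = 3.150 / 3.520 = 0.8949.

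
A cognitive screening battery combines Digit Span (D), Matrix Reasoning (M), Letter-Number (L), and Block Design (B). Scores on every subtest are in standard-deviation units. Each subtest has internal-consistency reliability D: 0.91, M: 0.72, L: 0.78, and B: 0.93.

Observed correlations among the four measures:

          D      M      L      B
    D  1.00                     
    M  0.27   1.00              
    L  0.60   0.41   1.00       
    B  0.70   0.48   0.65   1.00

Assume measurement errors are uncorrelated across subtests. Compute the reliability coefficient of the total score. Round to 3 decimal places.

Var(D+M+L+B) = 4 + 2·[0.27 + 0.60 + 0.70 + 0.41 + 0.48 + 0.65] = 4 + 6.22 = 10.22.
Under uncorrelated errors the observed covariances equal the true-score covariances, so only the own-variance terms attenuate.
True-score variance = [0.91 + 0.72 + 0.78 + 0.93] + 6.22 = 3.34 + 6.22 = 9.56.
Reliability = 9.56 / 10.22 = 0.935.

0.935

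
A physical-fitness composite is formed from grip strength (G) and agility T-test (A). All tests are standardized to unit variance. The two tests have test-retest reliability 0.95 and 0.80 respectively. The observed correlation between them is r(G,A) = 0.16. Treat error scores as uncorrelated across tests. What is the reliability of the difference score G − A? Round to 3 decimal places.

0.851

Var(G−A) = 1 + 1 − 2·0.16 = 2 − 0.32 = 1.68.
Under uncorrelated errors the observed covariances equal the true-score covariances, so only the own-variance terms attenuate.
True-score variance = [0.95 + 0.80] − 0.32 = 1.75 − 0.32 = 1.43.
Reliability = 1.43 / 1.68 = 0.851.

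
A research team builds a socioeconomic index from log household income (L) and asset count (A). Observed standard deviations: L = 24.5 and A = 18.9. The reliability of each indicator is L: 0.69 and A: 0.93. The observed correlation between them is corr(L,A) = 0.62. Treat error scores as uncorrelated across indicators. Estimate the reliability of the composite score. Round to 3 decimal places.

Var(L+A) = 24.5² + 18.9² + 2·[24.5·18.9·0.62] = 957.46 + 574.182 = 1531.64.
Because errors are independent across components, Cov(Tᵢ,Tⱼ) = Cov(Xᵢ,Xⱼ); the off-diagonal part of the true-score variance is the same as above.
True-score variance = [24.5²·0.69 + 18.9²·0.93] + 574.182 = 746.378 + 574.182 = 1320.56.
Reliability = 1320.56 / 1531.64 = 0.862.

0.862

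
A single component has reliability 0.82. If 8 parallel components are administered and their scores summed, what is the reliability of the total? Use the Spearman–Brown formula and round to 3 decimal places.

0.973

ρ_k = kρ / (1 + (k−1)ρ) = 8·0.82 / (1 + 7·0.82) = 6.560 / 6.740 = 0.973.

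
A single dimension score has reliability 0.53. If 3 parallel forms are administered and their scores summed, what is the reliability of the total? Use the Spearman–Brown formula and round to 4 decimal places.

0.7718

ρ_k = kρ / (1 + (k−1)ρ) = 3·0.53 / (1 + 2·0.53) = 1.590 / 2.060 = 0.7718.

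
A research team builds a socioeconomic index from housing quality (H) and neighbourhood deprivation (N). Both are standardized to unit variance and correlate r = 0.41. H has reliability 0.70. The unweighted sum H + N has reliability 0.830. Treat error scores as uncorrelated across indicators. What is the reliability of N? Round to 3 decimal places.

0.821

Var(H+N) = 2 + 2·0.41 = 2.820.
True-score variance = ρ_H + ρ_N + 2·0.41, so 0.830 = (0.70 + ρ_N + 0.82) / 2.820.
ρ_N = 0.830·2.820 − 0.70 − 0.82 = 0.821.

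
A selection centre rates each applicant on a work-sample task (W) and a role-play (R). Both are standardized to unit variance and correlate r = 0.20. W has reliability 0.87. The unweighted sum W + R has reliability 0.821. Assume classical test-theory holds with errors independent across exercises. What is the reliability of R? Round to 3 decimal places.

Var(W+R) = 2 + 2·0.20 = 2.400.
True-score variance = ρ_W + ρ_R + 2·0.20, so 0.821 = (0.87 + ρ_R + 0.40) / 2.400.
ρ_R = 0.821·2.400 − 0.87 − 0.40 = 0.700.

0.700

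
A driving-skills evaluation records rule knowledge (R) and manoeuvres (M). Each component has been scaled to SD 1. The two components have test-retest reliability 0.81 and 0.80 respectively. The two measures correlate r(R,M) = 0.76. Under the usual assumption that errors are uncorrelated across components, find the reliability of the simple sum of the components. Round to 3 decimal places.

0.889

Var(R+M) = 2 + 2·[0.76] = 2 + 1.52 = 3.52.
With uncorrelated errors the cross-covariances are all true-score covariance, so they carry over unchanged; only the diagonal terms shrink to ρᵢσᵢ².
True-score variance = [0.81 + 0.80] + 1.52 = 1.61 + 1.52 = 3.13.
Reliability = 3.13 / 3.52 = 0.889.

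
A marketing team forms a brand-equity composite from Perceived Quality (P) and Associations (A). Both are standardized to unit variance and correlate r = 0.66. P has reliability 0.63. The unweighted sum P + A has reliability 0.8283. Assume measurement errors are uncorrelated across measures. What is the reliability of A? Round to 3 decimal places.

Var(P+A) = 2 + 2·0.66 = 3.320.
True-score variance = ρ_P + ρ_A + 2·0.66, so 0.8283 = (0.63 + ρ_A + 1.32) / 3.320.
ρ_A = 0.8283·3.320 − 0.63 − 1.32 = 0.800.

0.800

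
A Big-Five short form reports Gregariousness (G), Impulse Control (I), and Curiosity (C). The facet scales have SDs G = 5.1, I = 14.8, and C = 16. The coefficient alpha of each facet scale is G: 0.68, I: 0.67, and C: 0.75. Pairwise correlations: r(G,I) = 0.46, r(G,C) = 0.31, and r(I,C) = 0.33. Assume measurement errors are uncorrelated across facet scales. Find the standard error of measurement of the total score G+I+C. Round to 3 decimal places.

Var(total) = 501.05 + 276.322 = 777.372.
True-score variance = 356.444 + 276.322 = 632.765, so reliability = 0.8140.
Error variance = 777.372 − 632.765 = 144.606; SEM = √144.606 = 12.025.

12.025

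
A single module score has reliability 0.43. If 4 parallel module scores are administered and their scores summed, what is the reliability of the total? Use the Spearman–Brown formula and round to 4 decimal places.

ρ_k = kρ / (1 + (k−1)ρ) = 4·0.43 / (1 + 3·0.43) = 1.720 / 2.290 = 0.7511.

0.7511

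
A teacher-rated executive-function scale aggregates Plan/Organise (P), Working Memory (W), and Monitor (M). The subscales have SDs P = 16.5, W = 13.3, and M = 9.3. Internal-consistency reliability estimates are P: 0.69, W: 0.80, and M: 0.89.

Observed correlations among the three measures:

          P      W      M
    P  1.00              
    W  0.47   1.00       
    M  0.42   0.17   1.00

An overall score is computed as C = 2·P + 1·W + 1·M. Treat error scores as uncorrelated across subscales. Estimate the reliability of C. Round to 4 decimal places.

0.8148

Var(C) = 2²·16.5² + 13.3² + 9.3² + 2·[2·16.5·13.3·0.47 + 2·16.5·9.3·0.42 + 13.3·9.3·0.17] = 1352.38 + 712.417 = 2064.8.
With uncorrelated errors the cross-covariances are all true-score covariance, so they carry over unchanged; only the diagonal terms shrink to ρᵢσᵢ².
True-score variance = [2²·16.5²·0.69 + 13.3²·0.80 + 9.3²·0.89] + 712.417 = 969.898 + 712.417 = 1682.31.
Reliability = 1682.31 / 2064.8 = 0.8148.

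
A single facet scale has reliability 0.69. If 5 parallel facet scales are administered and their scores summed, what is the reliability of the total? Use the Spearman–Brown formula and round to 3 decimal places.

ρ_k = kρ / (1 + (k−1)ρ) = 5·0.69 / (1 + 4·0.69) = 3.450 / 3.760 = 0.918.

0.918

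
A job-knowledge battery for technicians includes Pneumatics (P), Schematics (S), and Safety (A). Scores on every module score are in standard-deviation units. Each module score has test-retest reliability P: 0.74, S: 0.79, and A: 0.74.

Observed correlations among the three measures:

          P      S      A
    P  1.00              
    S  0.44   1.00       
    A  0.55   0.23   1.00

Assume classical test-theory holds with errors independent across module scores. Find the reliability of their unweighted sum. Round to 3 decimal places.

0.866

Var(P+S+A) = 3 + 2·[0.44 + 0.55 + 0.23] = 3 + 2.44 = 5.44.
With uncorrelated errors the cross-covariances are all true-score covariance, so they carry over unchanged; only the diagonal terms shrink to ρᵢσᵢ².
True-score variance = [0.74 + 0.79 + 0.74] + 2.44 = 2.27 + 2.44 = 4.71.
Reliability = 4.71 / 5.44 = 0.866.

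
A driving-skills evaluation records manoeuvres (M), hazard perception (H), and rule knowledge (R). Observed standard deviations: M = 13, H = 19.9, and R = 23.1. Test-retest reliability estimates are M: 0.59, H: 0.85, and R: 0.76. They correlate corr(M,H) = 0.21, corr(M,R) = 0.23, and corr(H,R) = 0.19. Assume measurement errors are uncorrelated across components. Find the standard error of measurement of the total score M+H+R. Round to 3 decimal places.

Var(total) = 1098.62 + 421.474 = 1520.09.
True-score variance = 841.862 + 421.474 = 1263.34, so reliability = 0.8311.
Error variance = 1520.09 − 1263.34 = 256.758; SEM = √256.758 = 16.024.

16.024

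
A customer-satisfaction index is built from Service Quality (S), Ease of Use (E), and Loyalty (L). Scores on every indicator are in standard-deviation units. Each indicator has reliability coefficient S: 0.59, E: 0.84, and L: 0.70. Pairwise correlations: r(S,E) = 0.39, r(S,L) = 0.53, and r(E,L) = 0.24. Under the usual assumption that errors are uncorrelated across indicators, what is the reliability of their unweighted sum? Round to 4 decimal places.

0.8365

Var(S+E+L) = 3 + 2·[0.39 + 0.53 + 0.24] = 3 + 2.32 = 5.32.
Because errors are independent across components, Cov(Tᵢ,Tⱼ) = Cov(Xᵢ,Xⱼ); the off-diagonal part of the true-score variance is the same as above.
True-score variance = [0.59 + 0.84 + 0.70] + 2.32 = 2.13 + 2.32 = 4.45.
Reliability = 4.45 / 5.32 = 0.8365.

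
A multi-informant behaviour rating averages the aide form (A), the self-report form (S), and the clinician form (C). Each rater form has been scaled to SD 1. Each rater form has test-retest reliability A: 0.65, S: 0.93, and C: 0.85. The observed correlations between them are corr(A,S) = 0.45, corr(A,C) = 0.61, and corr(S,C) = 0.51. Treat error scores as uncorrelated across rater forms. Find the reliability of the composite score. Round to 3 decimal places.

Var(A+S+C) = 3 + 2·[0.45 + 0.61 + 0.51] = 3 + 3.14 = 6.14.
With uncorrelated errors the cross-covariances are all true-score covariance, so they carry over unchanged; only the diagonal terms shrink to ρᵢσᵢ².
True-score variance = [0.65 + 0.93 + 0.85] + 3.14 = 2.43 + 3.14 = 5.57.
Reliability = 5.57 / 6.14 = 0.907.

0.907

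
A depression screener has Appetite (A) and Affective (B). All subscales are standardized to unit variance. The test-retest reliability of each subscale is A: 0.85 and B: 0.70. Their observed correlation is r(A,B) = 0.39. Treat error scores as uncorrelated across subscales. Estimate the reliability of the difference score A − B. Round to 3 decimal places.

Var(A−B) = 1 + 1 − 2·0.39 = 2 − 0.78 = 1.22.
Because errors are independent across components, Cov(Tᵢ,Tⱼ) = Cov(Xᵢ,Xⱼ); the off-diagonal part of the true-score variance is the same as above.
True-score variance = [0.85 + 0.70] − 0.78 = 1.55 − 0.78 = 0.77.
Reliability = 0.77 / 1.22 = 0.631.

0.631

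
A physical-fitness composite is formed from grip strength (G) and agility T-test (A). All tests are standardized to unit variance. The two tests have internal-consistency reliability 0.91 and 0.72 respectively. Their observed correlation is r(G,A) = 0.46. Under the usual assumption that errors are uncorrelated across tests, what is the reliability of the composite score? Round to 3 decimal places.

0.873

Var(G+A) = 2 + 2·[0.46] = 2 + 0.92 = 2.92.
With uncorrelated errors the cross-covariances are all true-score covariance, so they carry over unchanged; only the diagonal terms shrink to ρᵢσᵢ².
True-score variance = [0.91 + 0.72] + 0.92 = 1.63 + 0.92 = 2.55.
Reliability = 2.55 / 2.92 = 0.873.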